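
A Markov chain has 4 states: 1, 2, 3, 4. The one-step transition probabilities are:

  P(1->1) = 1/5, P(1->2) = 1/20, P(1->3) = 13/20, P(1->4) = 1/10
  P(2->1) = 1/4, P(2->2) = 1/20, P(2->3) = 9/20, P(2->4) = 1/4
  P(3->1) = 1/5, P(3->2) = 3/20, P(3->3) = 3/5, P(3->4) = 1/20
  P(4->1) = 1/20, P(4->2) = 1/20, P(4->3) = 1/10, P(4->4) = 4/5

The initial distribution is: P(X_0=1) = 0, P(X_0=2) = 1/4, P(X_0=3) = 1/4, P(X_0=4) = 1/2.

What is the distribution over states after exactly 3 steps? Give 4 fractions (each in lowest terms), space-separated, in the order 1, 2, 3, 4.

Propagating the distribution step by step (d_{t+1} = d_t * P):
d_0 = (1=0, 2=1/4, 3=1/4, 4=1/2)
  d_1[1] = 0*1/5 + 1/4*1/4 + 1/4*1/5 + 1/2*1/20 = 11/80
  d_1[2] = 0*1/20 + 1/4*1/20 + 1/4*3/20 + 1/2*1/20 = 3/40
  d_1[3] = 0*13/20 + 1/4*9/20 + 1/4*3/5 + 1/2*1/10 = 5/16
  d_1[4] = 0*1/10 + 1/4*1/4 + 1/4*1/20 + 1/2*4/5 = 19/40
d_1 = (1=11/80, 2=3/40, 3=5/16, 4=19/40)
  d_2[1] = 11/80*1/5 + 3/40*1/4 + 5/16*1/5 + 19/40*1/20 = 53/400
  d_2[2] = 11/80*1/20 + 3/40*1/20 + 5/16*3/20 + 19/40*1/20 = 13/160
  d_2[3] = 11/80*13/20 + 3/40*9/20 + 5/16*3/5 + 19/40*1/10 = 573/1600
  d_2[4] = 11/80*1/10 + 3/40*1/4 + 5/16*1/20 + 19/40*4/5 = 137/320
d_2 = (1=53/400, 2=13/160, 3=573/1600, 4=137/320)
  d_3[1] = 53/400*1/5 + 13/160*1/4 + 573/1600*1/5 + 137/320*1/20 = 179/1280
  d_3[2] = 53/400*1/20 + 13/160*1/20 + 573/1600*3/20 + 137/320*1/20 = 1373/16000
  d_3[3] = 53/400*13/20 + 13/160*9/20 + 573/1600*3/5 + 137/320*1/10 = 3043/8000
  d_3[4] = 53/400*1/10 + 13/160*1/4 + 573/1600*1/20 + 137/320*4/5 = 12607/32000
d_3 = (1=179/1280, 2=1373/16000, 3=3043/8000, 4=12607/32000)

Answer: 179/1280 1373/16000 3043/8000 12607/32000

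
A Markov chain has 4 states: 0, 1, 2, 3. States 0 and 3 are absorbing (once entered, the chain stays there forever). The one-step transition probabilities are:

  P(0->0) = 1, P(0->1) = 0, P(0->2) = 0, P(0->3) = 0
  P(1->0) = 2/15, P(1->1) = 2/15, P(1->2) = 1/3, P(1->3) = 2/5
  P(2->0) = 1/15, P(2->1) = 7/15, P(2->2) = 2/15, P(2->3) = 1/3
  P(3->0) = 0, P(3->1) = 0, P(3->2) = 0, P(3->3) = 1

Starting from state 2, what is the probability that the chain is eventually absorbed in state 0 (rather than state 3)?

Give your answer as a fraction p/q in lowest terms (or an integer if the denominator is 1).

Answer: 27/134

Derivation:
Let a_i = P(absorbed in 0 | start in state i).
Boundary conditions: a_0 = 1, a_3 = 0.
For each transient state i, a_i = sum_j P(i->j) * a_j:
  a_1 = 2/15*a_0 + 2/15*a_1 + 1/3*a_2 + 2/5*a_3
  a_2 = 1/15*a_0 + 7/15*a_1 + 2/15*a_2 + 1/3*a_3

Substituting a_0 = 1 and a_3 = 0, rearrange to (I - Q) a = r where r[i] = P(i -> 0):
  [13/15, -1/3] . (a_1, a_2) = 2/15
  [-7/15, 13/15] . (a_1, a_2) = 1/15

Solving yields:
  a_1 = 31/134
  a_2 = 27/134

Starting state is 2, so the absorption probability is a_2 = 27/134.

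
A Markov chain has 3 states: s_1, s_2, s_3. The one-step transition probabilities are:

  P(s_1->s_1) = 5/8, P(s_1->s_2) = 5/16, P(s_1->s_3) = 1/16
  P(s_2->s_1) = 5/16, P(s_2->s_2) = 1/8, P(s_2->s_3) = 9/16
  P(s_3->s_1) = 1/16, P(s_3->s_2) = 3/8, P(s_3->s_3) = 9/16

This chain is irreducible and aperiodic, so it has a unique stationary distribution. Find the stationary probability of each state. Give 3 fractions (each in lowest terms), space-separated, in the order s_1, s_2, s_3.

Answer: 11/36 41/144 59/144

Derivation:
The stationary distribution satisfies pi = pi * P, i.e.:
  pi_s_1 = 5/8*pi_s_1 + 5/16*pi_s_2 + 1/16*pi_s_3
  pi_s_2 = 5/16*pi_s_1 + 1/8*pi_s_2 + 3/8*pi_s_3
  pi_s_3 = 1/16*pi_s_1 + 9/16*pi_s_2 + 9/16*pi_s_3
with normalization: pi_s_1 + pi_s_2 + pi_s_3 = 1.

Using the first 2 balance equations plus normalization, the linear system A*pi = b is:
  [-3/8, 5/16, 1/16] . pi = 0
  [5/16, -7/8, 3/8] . pi = 0
  [1, 1, 1] . pi = 1

Solving yields:
  pi_s_1 = 11/36
  pi_s_2 = 41/144
  pi_s_3 = 59/144

Verification (pi * P):
  11/36*5/8 + 41/144*5/16 + 59/144*1/16 = 11/36 = pi_s_1  (ok)
  11/36*5/16 + 41/144*1/8 + 59/144*3/8 = 41/144 = pi_s_2  (ok)
  11/36*1/16 + 41/144*9/16 + 59/144*9/16 = 59/144 = pi_s_3  (ok)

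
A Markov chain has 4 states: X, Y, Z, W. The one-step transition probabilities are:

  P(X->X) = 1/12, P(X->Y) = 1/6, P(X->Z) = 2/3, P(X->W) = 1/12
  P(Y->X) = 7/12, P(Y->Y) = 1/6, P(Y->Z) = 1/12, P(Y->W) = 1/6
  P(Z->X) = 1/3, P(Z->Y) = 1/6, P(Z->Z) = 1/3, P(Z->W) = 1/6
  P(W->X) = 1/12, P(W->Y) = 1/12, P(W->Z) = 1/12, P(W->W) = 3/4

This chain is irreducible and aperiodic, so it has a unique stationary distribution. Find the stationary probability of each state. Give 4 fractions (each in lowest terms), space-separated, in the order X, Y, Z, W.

The stationary distribution satisfies pi = pi * P, i.e.:
  pi_X = 1/12*pi_X + 7/12*pi_Y + 1/3*pi_Z + 1/12*pi_W
  pi_Y = 1/6*pi_X + 1/6*pi_Y + 1/6*pi_Z + 1/12*pi_W
  pi_Z = 2/3*pi_X + 1/12*pi_Y + 1/3*pi_Z + 1/12*pi_W
  pi_W = 1/12*pi_X + 1/6*pi_Y + 1/6*pi_Z + 3/4*pi_W
with normalization: pi_X + pi_Y + pi_Z + pi_W = 1.

Using the first 3 balance equations plus normalization, the linear system A*pi = b is:
  [-11/12, 7/12, 1/3, 1/12] . pi = 0
  [1/6, -5/6, 1/6, 1/12] . pi = 0
  [2/3, 1/12, -2/3, 1/12] . pi = 0
  [1, 1, 1, 1] . pi = 1

Solving yields:
  pi_X = 64/287
  pi_Y = 118/861
  pi_Z = 35/123
  pi_W = 102/287

Verification (pi * P):
  64/287*1/12 + 118/861*7/12 + 35/123*1/3 + 102/287*1/12 = 64/287 = pi_X  (ok)
  64/287*1/6 + 118/861*1/6 + 35/123*1/6 + 102/287*1/12 = 118/861 = pi_Y  (ok)
  64/287*2/3 + 118/861*1/12 + 35/123*1/3 + 102/287*1/12 = 35/123 = pi_Z  (ok)
  64/287*1/12 + 118/861*1/6 + 35/123*1/6 + 102/287*3/4 = 102/287 = pi_W  (ok)

Answer: 64/287 118/861 35/123 102/287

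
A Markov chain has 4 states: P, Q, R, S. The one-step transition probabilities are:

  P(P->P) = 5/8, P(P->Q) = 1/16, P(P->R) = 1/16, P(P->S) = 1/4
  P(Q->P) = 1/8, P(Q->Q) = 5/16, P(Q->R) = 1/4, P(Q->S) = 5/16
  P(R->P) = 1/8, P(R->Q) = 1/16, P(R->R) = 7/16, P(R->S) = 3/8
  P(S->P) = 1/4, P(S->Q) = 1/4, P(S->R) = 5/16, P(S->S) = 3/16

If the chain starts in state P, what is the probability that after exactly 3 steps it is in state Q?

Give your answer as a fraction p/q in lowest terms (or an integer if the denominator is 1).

Answer: 573/4096

Derivation:
Computing P^3 by repeated multiplication:
P^1 =
  P: [5/8, 1/16, 1/16, 1/4]
  Q: [1/8, 5/16, 1/4, 5/16]
  R: [1/8, 1/16, 7/16, 3/8]
  S: [1/4, 1/4, 5/16, 3/16]
P^2 =
  P: [15/32, 1/8, 41/256, 63/256]
  Q: [29/128, 51/256, 75/256, 9/32]
  R: [15/64, 19/128, 85/256, 73/256]
  S: [35/128, 41/256, 35/128, 75/256]
P^3 =
  P: [799/2048, 573/4096, 425/2048, 1075/4096]
  Q: [35/128, 169/1024, 1147/4096, 1153/4096]
  R: [569/2048, 627/4096, 293/1024, 1159/4096]
  S: [611/2048, 645/4096, 1099/4096, 565/2048]

(P^3)[P -> Q] = 573/4096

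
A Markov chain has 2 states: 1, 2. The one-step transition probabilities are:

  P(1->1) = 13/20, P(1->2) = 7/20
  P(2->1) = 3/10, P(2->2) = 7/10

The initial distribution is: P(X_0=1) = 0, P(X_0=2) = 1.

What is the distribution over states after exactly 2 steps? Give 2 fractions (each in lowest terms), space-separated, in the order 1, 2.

Answer: 81/200 119/200

Derivation:
Propagating the distribution step by step (d_{t+1} = d_t * P):
d_0 = (1=0, 2=1)
  d_1[1] = 0*13/20 + 1*3/10 = 3/10
  d_1[2] = 0*7/20 + 1*7/10 = 7/10
d_1 = (1=3/10, 2=7/10)
  d_2[1] = 3/10*13/20 + 7/10*3/10 = 81/200
  d_2[2] = 3/10*7/20 + 7/10*7/10 = 119/200
d_2 = (1=81/200, 2=119/200)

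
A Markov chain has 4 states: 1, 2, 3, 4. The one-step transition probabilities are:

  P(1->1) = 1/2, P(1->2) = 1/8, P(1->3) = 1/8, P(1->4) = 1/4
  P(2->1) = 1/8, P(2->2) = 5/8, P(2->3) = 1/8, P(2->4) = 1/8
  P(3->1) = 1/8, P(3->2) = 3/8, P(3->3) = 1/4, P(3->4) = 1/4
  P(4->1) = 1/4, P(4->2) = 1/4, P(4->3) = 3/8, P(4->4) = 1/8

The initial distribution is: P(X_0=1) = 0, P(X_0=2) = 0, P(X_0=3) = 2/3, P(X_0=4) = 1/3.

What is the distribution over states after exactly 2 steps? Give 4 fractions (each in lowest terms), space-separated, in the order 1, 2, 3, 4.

Propagating the distribution step by step (d_{t+1} = d_t * P):
d_0 = (1=0, 2=0, 3=2/3, 4=1/3)
  d_1[1] = 0*1/2 + 0*1/8 + 2/3*1/8 + 1/3*1/4 = 1/6
  d_1[2] = 0*1/8 + 0*5/8 + 2/3*3/8 + 1/3*1/4 = 1/3
  d_1[3] = 0*1/8 + 0*1/8 + 2/3*1/4 + 1/3*3/8 = 7/24
  d_1[4] = 0*1/4 + 0*1/8 + 2/3*1/4 + 1/3*1/8 = 5/24
d_1 = (1=1/6, 2=1/3, 3=7/24, 4=5/24)
  d_2[1] = 1/6*1/2 + 1/3*1/8 + 7/24*1/8 + 5/24*1/4 = 41/192
  d_2[2] = 1/6*1/8 + 1/3*5/8 + 7/24*3/8 + 5/24*1/4 = 25/64
  d_2[3] = 1/6*1/8 + 1/3*1/8 + 7/24*1/4 + 5/24*3/8 = 41/192
  d_2[4] = 1/6*1/4 + 1/3*1/8 + 7/24*1/4 + 5/24*1/8 = 35/192
d_2 = (1=41/192, 2=25/64, 3=41/192, 4=35/192)

Answer: 41/192 25/64 41/192 35/192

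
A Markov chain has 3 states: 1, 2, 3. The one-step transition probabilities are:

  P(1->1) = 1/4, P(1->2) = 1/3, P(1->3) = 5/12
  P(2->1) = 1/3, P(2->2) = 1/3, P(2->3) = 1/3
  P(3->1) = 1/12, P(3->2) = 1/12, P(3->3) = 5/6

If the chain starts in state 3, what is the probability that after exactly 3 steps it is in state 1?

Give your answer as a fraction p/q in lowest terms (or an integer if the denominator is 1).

Answer: 29/216

Derivation:
Computing P^3 by repeated multiplication:
P^1 =
  1: [1/4, 1/3, 5/12]
  2: [1/3, 1/3, 1/3]
  3: [1/12, 1/12, 5/6]
P^2 =
  1: [5/24, 11/48, 9/16]
  2: [2/9, 1/4, 19/36]
  3: [17/144, 1/8, 109/144]
P^3 =
  1: [101/576, 37/192, 91/144]
  2: [79/432, 29/144, 133/216]
  3: [29/216, 83/576, 1247/1728]

(P^3)[3 -> 1] = 29/216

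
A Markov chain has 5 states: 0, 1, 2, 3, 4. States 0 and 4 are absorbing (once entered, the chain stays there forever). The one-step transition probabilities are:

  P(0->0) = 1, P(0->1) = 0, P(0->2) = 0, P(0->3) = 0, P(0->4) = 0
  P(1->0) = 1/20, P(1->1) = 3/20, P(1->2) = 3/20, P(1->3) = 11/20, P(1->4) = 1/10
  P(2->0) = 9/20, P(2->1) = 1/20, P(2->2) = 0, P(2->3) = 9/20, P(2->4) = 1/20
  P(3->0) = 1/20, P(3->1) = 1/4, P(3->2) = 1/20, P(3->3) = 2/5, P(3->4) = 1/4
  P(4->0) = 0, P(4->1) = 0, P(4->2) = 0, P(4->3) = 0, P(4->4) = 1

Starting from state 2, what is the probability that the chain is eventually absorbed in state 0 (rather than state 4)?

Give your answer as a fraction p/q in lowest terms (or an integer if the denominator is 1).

Answer: 1562/2645

Derivation:
Let a_i = P(absorbed in 0 | start in state i).
Boundary conditions: a_0 = 1, a_4 = 0.
For each transient state i, a_i = sum_j P(i->j) * a_j:
  a_1 = 1/20*a_0 + 3/20*a_1 + 3/20*a_2 + 11/20*a_3 + 1/10*a_4
  a_2 = 9/20*a_0 + 1/20*a_1 + 0*a_2 + 9/20*a_3 + 1/20*a_4
  a_3 = 1/20*a_0 + 1/4*a_1 + 1/20*a_2 + 2/5*a_3 + 1/4*a_4

Substituting a_0 = 1 and a_4 = 0, rearrange to (I - Q) a = r where r[i] = P(i -> 0):
  [17/20, -3/20, -11/20] . (a_1, a_2, a_3) = 1/20
  [-1/20, 1, -9/20] . (a_1, a_2, a_3) = 9/20
  [-1/4, -1/20, 3/5] . (a_1, a_2, a_3) = 1/20

Solving yields:
  a_1 = 901/2645
  a_2 = 1562/2645
  a_3 = 726/2645

Starting state is 2, so the absorption probability is a_2 = 1562/2645.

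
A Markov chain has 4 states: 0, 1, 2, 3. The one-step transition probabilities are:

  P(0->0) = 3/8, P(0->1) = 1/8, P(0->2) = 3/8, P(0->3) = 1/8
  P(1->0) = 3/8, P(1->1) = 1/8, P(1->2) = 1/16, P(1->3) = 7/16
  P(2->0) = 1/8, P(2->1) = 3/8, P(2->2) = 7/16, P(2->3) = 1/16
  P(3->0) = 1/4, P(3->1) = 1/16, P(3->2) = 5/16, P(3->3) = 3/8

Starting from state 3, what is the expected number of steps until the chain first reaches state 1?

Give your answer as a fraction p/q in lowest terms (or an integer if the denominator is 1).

Let h_i = expected steps to first reach 1 from state i.
Boundary: h_1 = 0.
First-step equations for the other states:
  h_0 = 1 + 3/8*h_0 + 1/8*h_1 + 3/8*h_2 + 1/8*h_3
  h_2 = 1 + 1/8*h_0 + 3/8*h_1 + 7/16*h_2 + 1/16*h_3
  h_3 = 1 + 1/4*h_0 + 1/16*h_1 + 5/16*h_2 + 3/8*h_3

Substituting h_1 = 0 and rearranging gives the linear system (I - Q) h = 1:
  [5/8, -3/8, -1/8] . (h_0, h_2, h_3) = 1
  [-1/8, 9/16, -1/16] . (h_0, h_2, h_3) = 1
  [-1/4, -5/16, 5/8] . (h_0, h_2, h_3) = 1

Solving yields:
  h_0 = 1432/307
  h_2 = 1040/307
  h_3 = 1584/307

Starting state is 3, so the expected hitting time is h_3 = 1584/307.

Answer: 1584/307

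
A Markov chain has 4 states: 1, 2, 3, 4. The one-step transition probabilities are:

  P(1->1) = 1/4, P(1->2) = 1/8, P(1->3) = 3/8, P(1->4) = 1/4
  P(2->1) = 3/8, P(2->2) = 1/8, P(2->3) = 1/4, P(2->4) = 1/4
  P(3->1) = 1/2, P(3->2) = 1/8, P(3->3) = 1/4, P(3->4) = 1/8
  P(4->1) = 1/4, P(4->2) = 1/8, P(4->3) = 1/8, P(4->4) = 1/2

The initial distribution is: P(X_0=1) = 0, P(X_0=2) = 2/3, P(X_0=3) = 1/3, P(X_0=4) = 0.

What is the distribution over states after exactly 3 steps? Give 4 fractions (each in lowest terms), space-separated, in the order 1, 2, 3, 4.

Answer: 257/768 1/8 395/1536 145/512

Derivation:
Propagating the distribution step by step (d_{t+1} = d_t * P):
d_0 = (1=0, 2=2/3, 3=1/3, 4=0)
  d_1[1] = 0*1/4 + 2/3*3/8 + 1/3*1/2 + 0*1/4 = 5/12
  d_1[2] = 0*1/8 + 2/3*1/8 + 1/3*1/8 + 0*1/8 = 1/8
  d_1[3] = 0*3/8 + 2/3*1/4 + 1/3*1/4 + 0*1/8 = 1/4
  d_1[4] = 0*1/4 + 2/3*1/4 + 1/3*1/8 + 0*1/2 = 5/24
d_1 = (1=5/12, 2=1/8, 3=1/4, 4=5/24)
  d_2[1] = 5/12*1/4 + 1/8*3/8 + 1/4*1/2 + 5/24*1/4 = 21/64
  d_2[2] = 5/12*1/8 + 1/8*1/8 + 1/4*1/8 + 5/24*1/8 = 1/8
  d_2[3] = 5/12*3/8 + 1/8*1/4 + 1/4*1/4 + 5/24*1/8 = 53/192
  d_2[4] = 5/12*1/4 + 1/8*1/4 + 1/4*1/8 + 5/24*1/2 = 13/48
d_2 = (1=21/64, 2=1/8, 3=53/192, 4=13/48)
  d_3[1] = 21/64*1/4 + 1/8*3/8 + 53/192*1/2 + 13/48*1/4 = 257/768
  d_3[2] = 21/64*1/8 + 1/8*1/8 + 53/192*1/8 + 13/48*1/8 = 1/8
  d_3[3] = 21/64*3/8 + 1/8*1/4 + 53/192*1/4 + 13/48*1/8 = 395/1536
  d_3[4] = 21/64*1/4 + 1/8*1/4 + 53/192*1/8 + 13/48*1/2 = 145/512
d_3 = (1=257/768, 2=1/8, 3=395/1536, 4=145/512)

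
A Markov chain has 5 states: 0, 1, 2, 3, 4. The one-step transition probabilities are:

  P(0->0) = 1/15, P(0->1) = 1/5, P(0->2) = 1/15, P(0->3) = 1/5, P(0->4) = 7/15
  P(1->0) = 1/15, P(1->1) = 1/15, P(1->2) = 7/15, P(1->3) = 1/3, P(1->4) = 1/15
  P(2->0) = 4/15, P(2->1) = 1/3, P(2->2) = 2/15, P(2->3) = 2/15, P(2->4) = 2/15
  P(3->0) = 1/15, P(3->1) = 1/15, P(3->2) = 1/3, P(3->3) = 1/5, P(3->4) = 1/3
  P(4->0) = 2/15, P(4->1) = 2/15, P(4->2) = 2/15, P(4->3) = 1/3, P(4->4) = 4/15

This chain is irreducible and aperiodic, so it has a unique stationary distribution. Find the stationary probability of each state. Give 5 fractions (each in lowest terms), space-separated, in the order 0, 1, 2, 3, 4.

Answer: 8161/63615 10208/63615 14383/63615 15212/63615 5217/21205

Derivation:
The stationary distribution satisfies pi = pi * P, i.e.:
  pi_0 = 1/15*pi_0 + 1/15*pi_1 + 4/15*pi_2 + 1/15*pi_3 + 2/15*pi_4
  pi_1 = 1/5*pi_0 + 1/15*pi_1 + 1/3*pi_2 + 1/15*pi_3 + 2/15*pi_4
  pi_2 = 1/15*pi_0 + 7/15*pi_1 + 2/15*pi_2 + 1/3*pi_3 + 2/15*pi_4
  pi_3 = 1/5*pi_0 + 1/3*pi_1 + 2/15*pi_2 + 1/5*pi_3 + 1/3*pi_4
  pi_4 = 7/15*pi_0 + 1/15*pi_1 + 2/15*pi_2 + 1/3*pi_3 + 4/15*pi_4
with normalization: pi_0 + pi_1 + pi_2 + pi_3 + pi_4 = 1.

Using the first 4 balance equations plus normalization, the linear system A*pi = b is:
  [-14/15, 1/15, 4/15, 1/15, 2/15] . pi = 0
  [1/5, -14/15, 1/3, 1/15, 2/15] . pi = 0
  [1/15, 7/15, -13/15, 1/3, 2/15] . pi = 0
  [1/5, 1/3, 2/15, -4/5, 1/3] . pi = 0
  [1, 1, 1, 1, 1] . pi = 1

Solving yields:
  pi_0 = 8161/63615
  pi_1 = 10208/63615
  pi_2 = 14383/63615
  pi_3 = 15212/63615
  pi_4 = 5217/21205

Verification (pi * P):
  8161/63615*1/15 + 10208/63615*1/15 + 14383/63615*4/15 + 15212/63615*1/15 + 5217/21205*2/15 = 8161/63615 = pi_0  (ok)
  8161/63615*1/5 + 10208/63615*1/15 + 14383/63615*1/3 + 15212/63615*1/15 + 5217/21205*2/15 = 10208/63615 = pi_1  (ok)
  8161/63615*1/15 + 10208/63615*7/15 + 14383/63615*2/15 + 15212/63615*1/3 + 5217/21205*2/15 = 14383/63615 = pi_2  (ok)
  8161/63615*1/5 + 10208/63615*1/3 + 14383/63615*2/15 + 15212/63615*1/5 + 5217/21205*1/3 = 15212/63615 = pi_3  (ok)
  8161/63615*7/15 + 10208/63615*1/15 + 14383/63615*2/15 + 15212/63615*1/3 + 5217/21205*4/15 = 5217/21205 = pi_4  (ok)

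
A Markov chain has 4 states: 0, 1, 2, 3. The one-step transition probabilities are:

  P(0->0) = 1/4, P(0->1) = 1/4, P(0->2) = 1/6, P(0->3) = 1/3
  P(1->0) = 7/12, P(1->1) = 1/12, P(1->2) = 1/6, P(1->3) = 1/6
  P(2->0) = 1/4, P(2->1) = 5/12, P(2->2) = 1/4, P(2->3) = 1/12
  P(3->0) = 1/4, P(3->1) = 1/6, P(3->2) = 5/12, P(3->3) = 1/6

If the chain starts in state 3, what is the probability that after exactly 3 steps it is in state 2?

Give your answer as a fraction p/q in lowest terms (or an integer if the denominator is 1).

Answer: 199/864

Derivation:
Computing P^3 by repeated multiplication:
P^1 =
  0: [1/4, 1/4, 1/6, 1/3]
  1: [7/12, 1/12, 1/6, 1/6]
  2: [1/4, 5/12, 1/4, 1/12]
  3: [1/4, 1/6, 5/12, 1/6]
P^2 =
  0: [1/3, 5/24, 19/72, 7/36]
  1: [5/18, 1/4, 2/9, 1/4]
  2: [7/18, 31/144, 5/24, 3/16]
  3: [11/36, 5/18, 35/144, 25/144]
P^3 =
  0: [23/72, 35/144, 205/864, 173/864]
  1: [1/3, 97/432, 107/432, 7/36]
  2: [139/432, 403/1728, 133/576, 185/864]
  3: [37/108, 397/1728, 199/864, 341/1728]

(P^3)[3 -> 2] = 199/864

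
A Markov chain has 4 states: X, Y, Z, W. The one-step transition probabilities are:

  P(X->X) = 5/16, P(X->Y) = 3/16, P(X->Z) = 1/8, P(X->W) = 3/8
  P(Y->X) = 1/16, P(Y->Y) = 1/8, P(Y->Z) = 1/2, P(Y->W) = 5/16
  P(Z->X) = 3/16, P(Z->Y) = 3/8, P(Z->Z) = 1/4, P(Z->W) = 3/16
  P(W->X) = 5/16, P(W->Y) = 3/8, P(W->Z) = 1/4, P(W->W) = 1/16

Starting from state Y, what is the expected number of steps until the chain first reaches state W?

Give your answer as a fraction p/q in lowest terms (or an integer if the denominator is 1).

Answer: 112/31

Derivation:
Let h_i = expected steps to first reach W from state i.
Boundary: h_W = 0.
First-step equations for the other states:
  h_X = 1 + 5/16*h_X + 3/16*h_Y + 1/8*h_Z + 3/8*h_W
  h_Y = 1 + 1/16*h_X + 1/8*h_Y + 1/2*h_Z + 5/16*h_W
  h_Z = 1 + 3/16*h_X + 3/8*h_Y + 1/4*h_Z + 3/16*h_W

Substituting h_W = 0 and rearranging gives the linear system (I - Q) h = 1:
  [11/16, -3/16, -1/8] . (h_X, h_Y, h_Z) = 1
  [-1/16, 7/8, -1/2] . (h_X, h_Y, h_Z) = 1
  [-3/16, -3/8, 3/4] . (h_X, h_Y, h_Z) = 1

Solving yields:
  h_X = 880/279
  h_Y = 112/31
  h_Z = 1096/279

Starting state is Y, so the expected hitting time is h_Y = 112/31.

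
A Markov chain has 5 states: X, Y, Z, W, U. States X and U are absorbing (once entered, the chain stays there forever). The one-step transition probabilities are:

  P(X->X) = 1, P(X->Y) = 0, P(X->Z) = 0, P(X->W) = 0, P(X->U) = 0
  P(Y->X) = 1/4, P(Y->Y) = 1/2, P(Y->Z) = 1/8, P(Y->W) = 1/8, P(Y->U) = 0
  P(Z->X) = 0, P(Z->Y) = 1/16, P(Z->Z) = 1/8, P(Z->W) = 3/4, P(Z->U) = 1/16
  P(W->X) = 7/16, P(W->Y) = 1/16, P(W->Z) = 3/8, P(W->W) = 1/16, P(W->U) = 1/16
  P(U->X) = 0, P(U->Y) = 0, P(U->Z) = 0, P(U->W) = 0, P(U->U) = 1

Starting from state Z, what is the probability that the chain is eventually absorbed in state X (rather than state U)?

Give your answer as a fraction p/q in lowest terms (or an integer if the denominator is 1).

Let a_i = P(absorbed in X | start in state i).
Boundary conditions: a_X = 1, a_U = 0.
For each transient state i, a_i = sum_j P(i->j) * a_j:
  a_Y = 1/4*a_X + 1/2*a_Y + 1/8*a_Z + 1/8*a_W + 0*a_U
  a_Z = 0*a_X + 1/16*a_Y + 1/8*a_Z + 3/4*a_W + 1/16*a_U
  a_W = 7/16*a_X + 1/16*a_Y + 3/8*a_Z + 1/16*a_W + 1/16*a_U

Substituting a_X = 1 and a_U = 0, rearrange to (I - Q) a = r where r[i] = P(i -> X):
  [1/2, -1/8, -1/8] . (a_Y, a_Z, a_W) = 1/4
  [-1/16, 7/8, -3/4] . (a_Y, a_Z, a_W) = 0
  [-1/16, -3/8, 15/16] . (a_Y, a_Z, a_W) = 7/16

Solving yields:
  a_Y = 458/505
  a_Z = 397/505
  a_W = 85/101

Starting state is Z, so the absorption probability is a_Z = 397/505.

Answer: 397/505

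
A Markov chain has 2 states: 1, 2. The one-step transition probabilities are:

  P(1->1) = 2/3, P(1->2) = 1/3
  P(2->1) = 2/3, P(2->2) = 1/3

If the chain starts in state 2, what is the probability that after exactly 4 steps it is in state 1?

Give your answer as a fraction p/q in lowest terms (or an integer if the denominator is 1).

Computing P^4 by repeated multiplication:
P^1 =
  1: [2/3, 1/3]
  2: [2/3, 1/3]
P^2 =
  1: [2/3, 1/3]
  2: [2/3, 1/3]
P^3 =
  1: [2/3, 1/3]
  2: [2/3, 1/3]
P^4 =
  1: [2/3, 1/3]
  2: [2/3, 1/3]

(P^4)[2 -> 1] = 2/3

Answer: 2/3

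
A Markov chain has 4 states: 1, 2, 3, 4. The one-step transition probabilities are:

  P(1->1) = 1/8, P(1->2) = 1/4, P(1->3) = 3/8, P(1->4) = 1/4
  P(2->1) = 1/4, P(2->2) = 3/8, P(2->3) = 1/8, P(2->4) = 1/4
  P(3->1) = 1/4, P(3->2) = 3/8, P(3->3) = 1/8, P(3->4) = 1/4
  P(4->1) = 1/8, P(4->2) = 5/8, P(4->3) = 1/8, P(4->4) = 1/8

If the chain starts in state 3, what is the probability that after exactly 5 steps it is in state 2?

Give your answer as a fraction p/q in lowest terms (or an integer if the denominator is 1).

Computing P^5 by repeated multiplication:
P^1 =
  1: [1/8, 1/4, 3/8, 1/4]
  2: [1/4, 3/8, 1/8, 1/4]
  3: [1/4, 3/8, 1/8, 1/4]
  4: [1/8, 5/8, 1/8, 1/8]
P^2 =
  1: [13/64, 27/64, 5/32, 7/32]
  2: [3/16, 13/32, 3/16, 7/32]
  3: [3/16, 13/32, 3/16, 7/32]
  4: [7/32, 25/64, 5/32, 15/64]
P^3 =
  1: [101/512, 207/512, 45/256, 57/256]
  2: [51/256, 13/32, 11/64, 57/256]
  3: [51/256, 13/32, 11/64, 57/256]
  4: [99/512, 13/32, 23/128, 113/512]
P^4 =
  1: [809/4096, 1663/4096, 357/2048, 455/2048]
  2: [101/512, 831/2048, 179/1024, 455/2048]
  3: [101/512, 831/2048, 179/1024, 455/2048]
  4: [203/1024, 1663/4096, 355/2048, 911/4096]
P^5 =
  1: [6473/32768, 13299/32768, 2857/16384, 3641/16384]
  2: [3237/16384, 3325/8192, 357/2048, 3641/16384]
  3: [3237/16384, 3325/8192, 357/2048, 3641/16384]
  4: [6469/32768, 6649/16384, 715/4096, 7281/32768]

(P^5)[3 -> 2] = 3325/8192

Answer: 3325/8192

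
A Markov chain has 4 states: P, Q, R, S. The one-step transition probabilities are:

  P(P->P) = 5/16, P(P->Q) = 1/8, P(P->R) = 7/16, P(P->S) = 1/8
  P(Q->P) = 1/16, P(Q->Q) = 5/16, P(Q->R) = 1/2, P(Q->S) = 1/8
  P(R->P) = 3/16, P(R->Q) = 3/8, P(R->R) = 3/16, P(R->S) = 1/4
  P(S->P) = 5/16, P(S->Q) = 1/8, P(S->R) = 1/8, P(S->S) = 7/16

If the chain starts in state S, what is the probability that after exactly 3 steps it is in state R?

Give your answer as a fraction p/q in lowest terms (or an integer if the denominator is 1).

Computing P^3 by repeated multiplication:
P^1 =
  P: [5/16, 1/8, 7/16, 1/8]
  Q: [1/16, 5/16, 1/2, 1/8]
  R: [3/16, 3/8, 3/16, 1/4]
  S: [5/16, 1/8, 1/8, 7/16]
P^2 =
  P: [29/128, 33/128, 19/64, 7/32]
  Q: [11/64, 79/256, 75/256, 29/128]
  R: [25/128, 31/128, 43/128, 29/128]
  S: [17/64, 23/128, 71/256, 71/256]
P^3 =
  P: [27/128, 507/2048, 637/2048, 59/256]
  Q: [407/2048, 1049/4096, 1281/4096, 119/512]
  R: [215/1024, 521/2048, 305/1024, 487/2048]
  S: [477/2048, 467/2048, 1199/4096, 1009/4096]

(P^3)[S -> R] = 1199/4096

Answer: 1199/4096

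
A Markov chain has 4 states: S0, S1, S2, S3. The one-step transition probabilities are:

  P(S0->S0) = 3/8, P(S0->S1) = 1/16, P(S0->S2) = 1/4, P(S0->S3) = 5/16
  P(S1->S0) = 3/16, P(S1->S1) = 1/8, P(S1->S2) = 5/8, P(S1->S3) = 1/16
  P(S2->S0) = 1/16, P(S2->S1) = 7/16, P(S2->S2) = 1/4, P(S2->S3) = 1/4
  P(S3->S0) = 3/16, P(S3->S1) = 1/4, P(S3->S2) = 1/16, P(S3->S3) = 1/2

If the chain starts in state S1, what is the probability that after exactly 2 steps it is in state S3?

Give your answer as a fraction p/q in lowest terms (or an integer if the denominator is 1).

Computing P^2 by repeated multiplication:
P^1 =
  S0: [3/8, 1/16, 1/4, 5/16]
  S1: [3/16, 1/8, 5/8, 1/16]
  S2: [1/16, 7/16, 1/4, 1/4]
  S3: [3/16, 1/4, 1/16, 1/2]
P^2 =
  S0: [29/128, 7/32, 55/256, 87/256]
  S1: [37/256, 81/256, 73/256, 65/256]
  S2: [43/256, 59/256, 47/128, 15/64]
  S3: [55/256, 25/128, 1/4, 87/256]

(P^2)[S1 -> S3] = 65/256

Answer: 65/256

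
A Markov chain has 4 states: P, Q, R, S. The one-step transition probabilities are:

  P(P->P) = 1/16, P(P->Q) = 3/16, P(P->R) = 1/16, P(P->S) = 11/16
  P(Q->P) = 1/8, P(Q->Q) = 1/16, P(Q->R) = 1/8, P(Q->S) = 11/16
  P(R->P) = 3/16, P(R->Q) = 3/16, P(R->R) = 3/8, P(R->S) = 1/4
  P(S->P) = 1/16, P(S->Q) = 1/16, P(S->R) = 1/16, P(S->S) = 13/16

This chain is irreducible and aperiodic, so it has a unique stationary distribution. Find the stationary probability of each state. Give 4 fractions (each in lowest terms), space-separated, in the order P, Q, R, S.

Answer: 221/2758 117/1379 136/1379 2031/2758

Derivation:
The stationary distribution satisfies pi = pi * P, i.e.:
  pi_P = 1/16*pi_P + 1/8*pi_Q + 3/16*pi_R + 1/16*pi_S
  pi_Q = 3/16*pi_P + 1/16*pi_Q + 3/16*pi_R + 1/16*pi_S
  pi_R = 1/16*pi_P + 1/8*pi_Q + 3/8*pi_R + 1/16*pi_S
  pi_S = 11/16*pi_P + 11/16*pi_Q + 1/4*pi_R + 13/16*pi_S
with normalization: pi_P + pi_Q + pi_R + pi_S = 1.

Using the first 3 balance equations plus normalization, the linear system A*pi = b is:
  [-15/16, 1/8, 3/16, 1/16] . pi = 0
  [3/16, -15/16, 3/16, 1/16] . pi = 0
  [1/16, 1/8, -5/8, 1/16] . pi = 0
  [1, 1, 1, 1] . pi = 1

Solving yields:
  pi_P = 221/2758
  pi_Q = 117/1379
  pi_R = 136/1379
  pi_S = 2031/2758

Verification (pi * P):
  221/2758*1/16 + 117/1379*1/8 + 136/1379*3/16 + 2031/2758*1/16 = 221/2758 = pi_P  (ok)
  221/2758*3/16 + 117/1379*1/16 + 136/1379*3/16 + 2031/2758*1/16 = 117/1379 = pi_Q  (ok)
  221/2758*1/16 + 117/1379*1/8 + 136/1379*3/8 + 2031/2758*1/16 = 136/1379 = pi_R  (ok)
  221/2758*11/16 + 117/1379*11/16 + 136/1379*1/4 + 2031/2758*13/16 = 2031/2758 = pi_S  (ok)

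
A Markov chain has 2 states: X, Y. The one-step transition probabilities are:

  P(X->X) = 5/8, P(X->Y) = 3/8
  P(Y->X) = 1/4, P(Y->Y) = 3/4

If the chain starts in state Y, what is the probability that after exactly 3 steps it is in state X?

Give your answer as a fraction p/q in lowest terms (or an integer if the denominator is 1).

Computing P^3 by repeated multiplication:
P^1 =
  X: [5/8, 3/8]
  Y: [1/4, 3/4]
P^2 =
  X: [31/64, 33/64]
  Y: [11/32, 21/32]
P^3 =
  X: [221/512, 291/512]
  Y: [97/256, 159/256]

(P^3)[Y -> X] = 97/256

Answer: 97/256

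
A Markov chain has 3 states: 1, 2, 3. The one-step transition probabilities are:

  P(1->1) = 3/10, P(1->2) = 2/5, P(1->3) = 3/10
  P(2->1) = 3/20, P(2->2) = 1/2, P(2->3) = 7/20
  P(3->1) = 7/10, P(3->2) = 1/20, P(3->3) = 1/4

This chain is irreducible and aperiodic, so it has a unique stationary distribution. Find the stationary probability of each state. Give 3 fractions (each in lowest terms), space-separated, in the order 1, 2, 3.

The stationary distribution satisfies pi = pi * P, i.e.:
  pi_1 = 3/10*pi_1 + 3/20*pi_2 + 7/10*pi_3
  pi_2 = 2/5*pi_1 + 1/2*pi_2 + 1/20*pi_3
  pi_3 = 3/10*pi_1 + 7/20*pi_2 + 1/4*pi_3
with normalization: pi_1 + pi_2 + pi_3 = 1.

Using the first 2 balance equations plus normalization, the linear system A*pi = b is:
  [-7/10, 3/20, 7/10] . pi = 0
  [2/5, -1/2, 1/20] . pi = 0
  [1, 1, 1] . pi = 1

Solving yields:
  pi_1 = 13/35
  pi_2 = 18/55
  pi_3 = 116/385

Verification (pi * P):
  13/35*3/10 + 18/55*3/20 + 116/385*7/10 = 13/35 = pi_1  (ok)
  13/35*2/5 + 18/55*1/2 + 116/385*1/20 = 18/55 = pi_2  (ok)
  13/35*3/10 + 18/55*7/20 + 116/385*1/4 = 116/385 = pi_3  (ok)

Answer: 13/35 18/55 116/385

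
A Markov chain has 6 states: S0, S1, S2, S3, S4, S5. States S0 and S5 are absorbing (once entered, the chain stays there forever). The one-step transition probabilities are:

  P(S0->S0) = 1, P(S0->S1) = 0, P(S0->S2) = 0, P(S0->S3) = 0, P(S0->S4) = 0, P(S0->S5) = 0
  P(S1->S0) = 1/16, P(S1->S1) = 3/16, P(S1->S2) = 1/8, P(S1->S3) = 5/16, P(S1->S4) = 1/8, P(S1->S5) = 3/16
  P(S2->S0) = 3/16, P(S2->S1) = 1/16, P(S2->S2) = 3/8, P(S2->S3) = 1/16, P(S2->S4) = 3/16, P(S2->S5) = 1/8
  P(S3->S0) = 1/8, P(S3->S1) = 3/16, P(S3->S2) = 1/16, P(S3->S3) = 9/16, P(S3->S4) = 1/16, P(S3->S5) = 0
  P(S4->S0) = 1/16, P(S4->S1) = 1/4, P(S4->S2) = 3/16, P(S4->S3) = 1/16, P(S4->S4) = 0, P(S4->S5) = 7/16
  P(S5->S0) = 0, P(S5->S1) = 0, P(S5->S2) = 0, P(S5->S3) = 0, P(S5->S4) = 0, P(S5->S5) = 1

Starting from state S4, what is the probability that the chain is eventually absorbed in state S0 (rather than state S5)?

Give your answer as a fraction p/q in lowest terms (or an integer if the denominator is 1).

Let a_i = P(absorbed in S0 | start in state i).
Boundary conditions: a_S0 = 1, a_S5 = 0.
For each transient state i, a_i = sum_j P(i->j) * a_j:
  a_S1 = 1/16*a_S0 + 3/16*a_S1 + 1/8*a_S2 + 5/16*a_S3 + 1/8*a_S4 + 3/16*a_S5
  a_S2 = 3/16*a_S0 + 1/16*a_S1 + 3/8*a_S2 + 1/16*a_S3 + 3/16*a_S4 + 1/8*a_S5
  a_S3 = 1/8*a_S0 + 3/16*a_S1 + 1/16*a_S2 + 9/16*a_S3 + 1/16*a_S4 + 0*a_S5
  a_S4 = 1/16*a_S0 + 1/4*a_S1 + 3/16*a_S2 + 1/16*a_S3 + 0*a_S4 + 7/16*a_S5

Substituting a_S0 = 1 and a_S5 = 0, rearrange to (I - Q) a = r where r[i] = P(i -> S0):
  [13/16, -1/8, -5/16, -1/8] . (a_S1, a_S2, a_S3, a_S4) = 1/16
  [-1/16, 5/8, -1/16, -3/16] . (a_S1, a_S2, a_S3, a_S4) = 3/16
  [-3/16, -1/16, 7/16, -1/16] . (a_S1, a_S2, a_S3, a_S4) = 1/8
  [-1/4, -3/16, -1/16, 1] . (a_S1, a_S2, a_S3, a_S4) = 1/16

Solving yields:
  a_S1 = 1331/3173
  a_S2 = 1549/3173
  a_S3 = 1832/3173
  a_S4 = 936/3173

Starting state is S4, so the absorption probability is a_S4 = 936/3173.

Answer: 936/3173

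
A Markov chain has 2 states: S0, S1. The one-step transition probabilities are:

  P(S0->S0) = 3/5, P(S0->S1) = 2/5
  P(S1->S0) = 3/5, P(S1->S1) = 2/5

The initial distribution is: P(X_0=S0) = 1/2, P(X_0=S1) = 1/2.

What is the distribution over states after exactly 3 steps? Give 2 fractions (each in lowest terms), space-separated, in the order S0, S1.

Propagating the distribution step by step (d_{t+1} = d_t * P):
d_0 = (S0=1/2, S1=1/2)
  d_1[S0] = 1/2*3/5 + 1/2*3/5 = 3/5
  d_1[S1] = 1/2*2/5 + 1/2*2/5 = 2/5
d_1 = (S0=3/5, S1=2/5)
  d_2[S0] = 3/5*3/5 + 2/5*3/5 = 3/5
  d_2[S1] = 3/5*2/5 + 2/5*2/5 = 2/5
d_2 = (S0=3/5, S1=2/5)
  d_3[S0] = 3/5*3/5 + 2/5*3/5 = 3/5
  d_3[S1] = 3/5*2/5 + 2/5*2/5 = 2/5
d_3 = (S0=3/5, S1=2/5)

Answer: 3/5 2/5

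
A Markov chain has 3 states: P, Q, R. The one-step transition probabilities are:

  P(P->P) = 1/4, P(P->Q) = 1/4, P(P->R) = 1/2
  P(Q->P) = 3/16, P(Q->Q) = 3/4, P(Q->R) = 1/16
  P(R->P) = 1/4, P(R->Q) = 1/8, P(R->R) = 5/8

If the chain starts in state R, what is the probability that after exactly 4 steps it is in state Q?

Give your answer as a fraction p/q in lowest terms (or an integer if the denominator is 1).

Answer: 1405/4096

Derivation:
Computing P^4 by repeated multiplication:
P^1 =
  P: [1/4, 1/4, 1/2]
  Q: [3/16, 3/4, 1/16]
  R: [1/4, 1/8, 5/8]
P^2 =
  P: [15/64, 5/16, 29/64]
  Q: [13/64, 79/128, 23/128]
  R: [31/128, 15/64, 67/128]
P^3 =
  P: [59/256, 179/512, 215/512]
  Q: [433/2048, 549/1024, 517/2048]
  R: [241/1024, 309/1024, 237/512]
P^4 =
  P: [1869/8192, 1525/4096, 3273/8192]
  Q: [3547/16384, 7971/16384, 2433/8192]
  R: [3787/16384, 1405/4096, 6977/16384]

(P^4)[R -> Q] = 1405/4096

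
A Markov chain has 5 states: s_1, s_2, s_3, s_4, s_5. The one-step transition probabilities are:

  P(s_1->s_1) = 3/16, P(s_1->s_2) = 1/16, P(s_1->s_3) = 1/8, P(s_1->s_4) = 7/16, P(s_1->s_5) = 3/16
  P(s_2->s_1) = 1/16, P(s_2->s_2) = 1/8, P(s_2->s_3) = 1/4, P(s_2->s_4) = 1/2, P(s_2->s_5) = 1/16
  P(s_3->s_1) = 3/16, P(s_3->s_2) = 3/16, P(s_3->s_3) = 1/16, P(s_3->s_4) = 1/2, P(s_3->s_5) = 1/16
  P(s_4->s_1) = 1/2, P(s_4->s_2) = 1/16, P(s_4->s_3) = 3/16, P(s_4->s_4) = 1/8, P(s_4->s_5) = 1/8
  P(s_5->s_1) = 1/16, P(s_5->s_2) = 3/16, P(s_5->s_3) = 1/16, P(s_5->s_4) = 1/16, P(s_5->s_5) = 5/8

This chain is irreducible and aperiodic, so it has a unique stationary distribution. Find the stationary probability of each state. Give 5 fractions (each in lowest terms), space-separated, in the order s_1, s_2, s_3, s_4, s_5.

Answer: 10586/46479 5455/46479 6185/46479 4255/15493 11488/46479

Derivation:
The stationary distribution satisfies pi = pi * P, i.e.:
  pi_s_1 = 3/16*pi_s_1 + 1/16*pi_s_2 + 3/16*pi_s_3 + 1/2*pi_s_4 + 1/16*pi_s_5
  pi_s_2 = 1/16*pi_s_1 + 1/8*pi_s_2 + 3/16*pi_s_3 + 1/16*pi_s_4 + 3/16*pi_s_5
  pi_s_3 = 1/8*pi_s_1 + 1/4*pi_s_2 + 1/16*pi_s_3 + 3/16*pi_s_4 + 1/16*pi_s_5
  pi_s_4 = 7/16*pi_s_1 + 1/2*pi_s_2 + 1/2*pi_s_3 + 1/8*pi_s_4 + 1/16*pi_s_5
  pi_s_5 = 3/16*pi_s_1 + 1/16*pi_s_2 + 1/16*pi_s_3 + 1/8*pi_s_4 + 5/8*pi_s_5
with normalization: pi_s_1 + pi_s_2 + pi_s_3 + pi_s_4 + pi_s_5 = 1.

Using the first 4 balance equations plus normalization, the linear system A*pi = b is:
  [-13/16, 1/16, 3/16, 1/2, 1/16] . pi = 0
  [1/16, -7/8, 3/16, 1/16, 3/16] . pi = 0
  [1/8, 1/4, -15/16, 3/16, 1/16] . pi = 0
  [7/16, 1/2, 1/2, -7/8, 1/16] . pi = 0
  [1, 1, 1, 1, 1] . pi = 1

Solving yields:
  pi_s_1 = 10586/46479
  pi_s_2 = 5455/46479
  pi_s_3 = 6185/46479
  pi_s_4 = 4255/15493
  pi_s_5 = 11488/46479

Verification (pi * P):
  10586/46479*3/16 + 5455/46479*1/16 + 6185/46479*3/16 + 4255/15493*1/2 + 11488/46479*1/16 = 10586/46479 = pi_s_1  (ok)
  10586/46479*1/16 + 5455/46479*1/8 + 6185/46479*3/16 + 4255/15493*1/16 + 11488/46479*3/16 = 5455/46479 = pi_s_2  (ok)
  10586/46479*1/8 + 5455/46479*1/4 + 6185/46479*1/16 + 4255/15493*3/16 + 11488/46479*1/16 = 6185/46479 = pi_s_3  (ok)
  10586/46479*7/16 + 5455/46479*1/2 + 6185/46479*1/2 + 4255/15493*1/8 + 11488/46479*1/16 = 4255/15493 = pi_s_4  (ok)
  10586/46479*3/16 + 5455/46479*1/16 + 6185/46479*1/16 + 4255/15493*1/8 + 11488/46479*5/8 = 11488/46479 = pi_s_5  (ok)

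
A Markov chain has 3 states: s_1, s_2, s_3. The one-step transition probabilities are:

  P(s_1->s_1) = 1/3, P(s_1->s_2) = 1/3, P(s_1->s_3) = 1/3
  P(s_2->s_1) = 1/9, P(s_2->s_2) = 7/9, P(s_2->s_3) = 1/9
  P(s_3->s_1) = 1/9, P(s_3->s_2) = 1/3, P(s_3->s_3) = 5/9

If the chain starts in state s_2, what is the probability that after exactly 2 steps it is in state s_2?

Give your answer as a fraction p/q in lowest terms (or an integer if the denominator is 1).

Computing P^2 by repeated multiplication:
P^1 =
  s_1: [1/3, 1/3, 1/3]
  s_2: [1/9, 7/9, 1/9]
  s_3: [1/9, 1/3, 5/9]
P^2 =
  s_1: [5/27, 13/27, 1/3]
  s_2: [11/81, 55/81, 5/27]
  s_3: [11/81, 13/27, 31/81]

(P^2)[s_2 -> s_2] = 55/81

Answer: 55/81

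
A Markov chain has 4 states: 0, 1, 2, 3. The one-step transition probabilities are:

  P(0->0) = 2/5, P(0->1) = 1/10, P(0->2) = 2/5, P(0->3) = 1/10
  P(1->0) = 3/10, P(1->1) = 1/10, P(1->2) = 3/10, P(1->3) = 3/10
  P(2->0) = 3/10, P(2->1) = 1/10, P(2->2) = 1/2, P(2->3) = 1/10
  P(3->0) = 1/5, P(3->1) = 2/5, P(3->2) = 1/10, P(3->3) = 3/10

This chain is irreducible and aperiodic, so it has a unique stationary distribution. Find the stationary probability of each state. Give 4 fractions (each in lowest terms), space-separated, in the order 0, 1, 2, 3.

Answer: 35/111 11/74 83/222 6/37

Derivation:
The stationary distribution satisfies pi = pi * P, i.e.:
  pi_0 = 2/5*pi_0 + 3/10*pi_1 + 3/10*pi_2 + 1/5*pi_3
  pi_1 = 1/10*pi_0 + 1/10*pi_1 + 1/10*pi_2 + 2/5*pi_3
  pi_2 = 2/5*pi_0 + 3/10*pi_1 + 1/2*pi_2 + 1/10*pi_3
  pi_3 = 1/10*pi_0 + 3/10*pi_1 + 1/10*pi_2 + 3/10*pi_3
with normalization: pi_0 + pi_1 + pi_2 + pi_3 = 1.

Using the first 3 balance equations plus normalization, the linear system A*pi = b is:
  [-3/5, 3/10, 3/10, 1/5] . pi = 0
  [1/10, -9/10, 1/10, 2/5] . pi = 0
  [2/5, 3/10, -1/2, 1/10] . pi = 0
  [1, 1, 1, 1] . pi = 1

Solving yields:
  pi_0 = 35/111
  pi_1 = 11/74
  pi_2 = 83/222
  pi_3 = 6/37

Verification (pi * P):
  35/111*2/5 + 11/74*3/10 + 83/222*3/10 + 6/37*1/5 = 35/111 = pi_0  (ok)
  35/111*1/10 + 11/74*1/10 + 83/222*1/10 + 6/37*2/5 = 11/74 = pi_1  (ok)
  35/111*2/5 + 11/74*3/10 + 83/222*1/2 + 6/37*1/10 = 83/222 = pi_2  (ok)
  35/111*1/10 + 11/74*3/10 + 83/222*1/10 + 6/37*3/10 = 6/37 = pi_3  (ok)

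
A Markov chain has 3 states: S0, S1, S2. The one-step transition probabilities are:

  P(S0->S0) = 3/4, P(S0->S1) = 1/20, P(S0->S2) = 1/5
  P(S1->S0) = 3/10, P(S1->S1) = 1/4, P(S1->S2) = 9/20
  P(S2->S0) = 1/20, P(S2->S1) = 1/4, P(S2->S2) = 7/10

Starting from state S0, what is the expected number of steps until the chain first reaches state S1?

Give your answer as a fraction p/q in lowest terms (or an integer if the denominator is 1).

Answer: 100/13

Derivation:
Let h_i = expected steps to first reach S1 from state i.
Boundary: h_S1 = 0.
First-step equations for the other states:
  h_S0 = 1 + 3/4*h_S0 + 1/20*h_S1 + 1/5*h_S2
  h_S2 = 1 + 1/20*h_S0 + 1/4*h_S1 + 7/10*h_S2

Substituting h_S1 = 0 and rearranging gives the linear system (I - Q) h = 1:
  [1/4, -1/5] . (h_S0, h_S2) = 1
  [-1/20, 3/10] . (h_S0, h_S2) = 1

Solving yields:
  h_S0 = 100/13
  h_S2 = 60/13

Starting state is S0, so the expected hitting time is h_S0 = 100/13.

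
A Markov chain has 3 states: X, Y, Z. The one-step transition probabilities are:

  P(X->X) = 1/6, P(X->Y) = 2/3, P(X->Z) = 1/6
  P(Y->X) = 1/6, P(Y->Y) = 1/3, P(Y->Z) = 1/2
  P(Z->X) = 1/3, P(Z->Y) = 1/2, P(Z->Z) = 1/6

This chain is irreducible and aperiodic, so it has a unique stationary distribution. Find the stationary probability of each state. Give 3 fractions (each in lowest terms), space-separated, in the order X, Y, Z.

Answer: 11/50 23/50 8/25

Derivation:
The stationary distribution satisfies pi = pi * P, i.e.:
  pi_X = 1/6*pi_X + 1/6*pi_Y + 1/3*pi_Z
  pi_Y = 2/3*pi_X + 1/3*pi_Y + 1/2*pi_Z
  pi_Z = 1/6*pi_X + 1/2*pi_Y + 1/6*pi_Z
with normalization: pi_X + pi_Y + pi_Z = 1.

Using the first 2 balance equations plus normalization, the linear system A*pi = b is:
  [-5/6, 1/6, 1/3] . pi = 0
  [2/3, -2/3, 1/2] . pi = 0
  [1, 1, 1] . pi = 1

Solving yields:
  pi_X = 11/50
  pi_Y = 23/50
  pi_Z = 8/25

Verification (pi * P):
  11/50*1/6 + 23/50*1/6 + 8/25*1/3 = 11/50 = pi_X  (ok)
  11/50*2/3 + 23/50*1/3 + 8/25*1/2 = 23/50 = pi_Y  (ok)
  11/50*1/6 + 23/50*1/2 + 8/25*1/6 = 8/25 = pi_Z  (ok)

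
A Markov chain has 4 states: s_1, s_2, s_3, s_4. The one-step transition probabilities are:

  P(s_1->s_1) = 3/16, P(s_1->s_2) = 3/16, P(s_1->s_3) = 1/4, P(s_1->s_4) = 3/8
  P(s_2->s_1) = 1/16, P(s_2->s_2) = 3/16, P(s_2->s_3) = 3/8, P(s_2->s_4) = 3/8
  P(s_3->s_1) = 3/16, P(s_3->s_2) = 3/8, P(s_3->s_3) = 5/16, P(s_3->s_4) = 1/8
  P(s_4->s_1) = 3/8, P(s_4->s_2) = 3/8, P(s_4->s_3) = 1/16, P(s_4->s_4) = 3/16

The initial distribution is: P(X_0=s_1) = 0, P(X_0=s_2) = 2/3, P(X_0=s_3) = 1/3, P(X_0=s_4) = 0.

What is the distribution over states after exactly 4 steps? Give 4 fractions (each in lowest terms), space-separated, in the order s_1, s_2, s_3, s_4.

Propagating the distribution step by step (d_{t+1} = d_t * P):
d_0 = (s_1=0, s_2=2/3, s_3=1/3, s_4=0)
  d_1[s_1] = 0*3/16 + 2/3*1/16 + 1/3*3/16 + 0*3/8 = 5/48
  d_1[s_2] = 0*3/16 + 2/3*3/16 + 1/3*3/8 + 0*3/8 = 1/4
  d_1[s_3] = 0*1/4 + 2/3*3/8 + 1/3*5/16 + 0*1/16 = 17/48
  d_1[s_4] = 0*3/8 + 2/3*3/8 + 1/3*1/8 + 0*3/16 = 7/24
d_1 = (s_1=5/48, s_2=1/4, s_3=17/48, s_4=7/24)
  d_2[s_1] = 5/48*3/16 + 1/4*1/16 + 17/48*3/16 + 7/24*3/8 = 27/128
  d_2[s_2] = 5/48*3/16 + 1/4*3/16 + 17/48*3/8 + 7/24*3/8 = 79/256
  d_2[s_3] = 5/48*1/4 + 1/4*3/8 + 17/48*5/16 + 7/24*1/16 = 191/768
  d_2[s_4] = 5/48*3/8 + 1/4*3/8 + 17/48*1/8 + 7/24*3/16 = 89/384
d_2 = (s_1=27/128, s_2=79/256, s_3=191/768, s_4=89/384)
  d_3[s_1] = 27/128*3/16 + 79/256*1/16 + 191/768*3/16 + 89/384*3/8 = 197/1024
  d_3[s_2] = 27/128*3/16 + 79/256*3/16 + 191/768*3/8 + 89/384*3/8 = 1137/4096
  d_3[s_3] = 27/128*1/4 + 79/256*3/8 + 191/768*5/16 + 89/384*1/16 = 3203/12288
  d_3[s_4] = 27/128*3/8 + 79/256*3/8 + 191/768*1/8 + 89/384*3/16 = 1655/6144
d_3 = (s_1=197/1024, s_2=1137/4096, s_3=3203/12288, s_4=1655/6144)
  d_4[s_1] = 197/1024*3/16 + 1137/4096*1/16 + 3203/12288*3/16 + 1655/6144*3/8 = 3331/16384
  d_4[s_2] = 197/1024*3/16 + 1137/4096*3/16 + 3203/12288*3/8 + 1655/6144*3/8 = 18801/65536
  d_4[s_3] = 197/1024*1/4 + 1137/4096*3/8 + 3203/12288*5/16 + 1655/6144*1/16 = 49247/196608
  d_4[s_4] = 197/1024*3/8 + 1137/4096*3/8 + 3203/12288*1/8 + 1655/6144*3/16 = 25493/98304
d_4 = (s_1=3331/16384, s_2=18801/65536, s_3=49247/196608, s_4=25493/98304)

Answer: 3331/16384 18801/65536 49247/196608 25493/98304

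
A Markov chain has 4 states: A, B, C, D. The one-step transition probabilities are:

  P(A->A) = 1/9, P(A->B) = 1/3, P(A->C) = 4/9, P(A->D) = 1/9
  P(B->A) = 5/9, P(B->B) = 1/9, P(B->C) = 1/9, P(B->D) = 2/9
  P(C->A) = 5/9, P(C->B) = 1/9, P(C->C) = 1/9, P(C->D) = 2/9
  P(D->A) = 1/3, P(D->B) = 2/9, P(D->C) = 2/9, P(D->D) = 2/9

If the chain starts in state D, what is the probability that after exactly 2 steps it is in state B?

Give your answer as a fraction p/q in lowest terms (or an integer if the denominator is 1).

Answer: 17/81

Derivation:
Computing P^2 by repeated multiplication:
P^1 =
  A: [1/9, 1/3, 4/9, 1/9]
  B: [5/9, 1/9, 1/9, 2/9]
  C: [5/9, 1/9, 1/9, 2/9]
  D: [1/3, 2/9, 2/9, 2/9]
P^2 =
  A: [13/27, 4/27, 13/81, 17/81]
  B: [7/27, 7/27, 26/81, 13/81]
  C: [7/27, 7/27, 26/81, 13/81]
  D: [29/81, 17/81, 20/81, 5/27]

(P^2)[D -> B] = 17/81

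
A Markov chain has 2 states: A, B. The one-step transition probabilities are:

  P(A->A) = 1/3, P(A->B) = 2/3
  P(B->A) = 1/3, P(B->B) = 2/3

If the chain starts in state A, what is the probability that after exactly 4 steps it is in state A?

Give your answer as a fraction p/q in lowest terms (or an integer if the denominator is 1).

Answer: 1/3

Derivation:
Computing P^4 by repeated multiplication:
P^1 =
  A: [1/3, 2/3]
  B: [1/3, 2/3]
P^2 =
  A: [1/3, 2/3]
  B: [1/3, 2/3]
P^3 =
  A: [1/3, 2/3]
  B: [1/3, 2/3]
P^4 =
  A: [1/3, 2/3]
  B: [1/3, 2/3]

(P^4)[A -> A] = 1/3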